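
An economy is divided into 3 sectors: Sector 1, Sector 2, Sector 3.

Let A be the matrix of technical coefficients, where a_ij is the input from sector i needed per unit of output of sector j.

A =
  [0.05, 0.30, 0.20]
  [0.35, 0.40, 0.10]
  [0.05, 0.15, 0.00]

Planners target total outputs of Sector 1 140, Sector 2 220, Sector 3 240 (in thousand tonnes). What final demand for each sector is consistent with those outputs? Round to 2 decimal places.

I − A =
  [   0.95    -0.30    -0.20]
  [  -0.35     0.60    -0.10]
  [  -0.05    -0.15     1.00]
d = (I − A) x:
  d_1 = (+0.95)·140 + (-0.30)·220 + (-0.20)·240 = 19.00
  d_2 = (-0.35)·140 + (+0.60)·220 + (-0.10)·240 = 59.00
  d_3 = (-0.05)·140 + (-0.15)·220 + (+1.00)·240 = 200.00

d_1 = 19.00, d_2 = 59.00, d_3 = 200.00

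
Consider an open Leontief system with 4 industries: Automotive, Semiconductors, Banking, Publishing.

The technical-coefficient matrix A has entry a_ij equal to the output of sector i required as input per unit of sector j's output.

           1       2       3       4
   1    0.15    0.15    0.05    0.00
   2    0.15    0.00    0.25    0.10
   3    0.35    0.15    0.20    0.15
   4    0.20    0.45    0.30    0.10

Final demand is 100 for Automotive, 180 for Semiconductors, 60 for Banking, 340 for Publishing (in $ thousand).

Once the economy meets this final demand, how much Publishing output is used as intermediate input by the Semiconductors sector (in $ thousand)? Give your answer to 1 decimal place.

I − A =
  [   0.85    -0.15    -0.05     0.00]
  [  -0.15     1.00    -0.25    -0.10]
  [  -0.35    -0.15     0.80    -0.15]
  [  -0.20    -0.45    -0.30     0.90]
Compute the cofactors C_ij = (−1)^(i+j)·(3×3 minor ij) of I−A; the adjugate is their transpose:
adj(I−A) = Cᵀ =
  [ 0.583875   0.111375   0.081000   0.025875]
  [ 0.214000   0.556500   0.224500   0.099250]
  [ 0.362625   0.223875   0.703500   0.142125]
  [ 0.357625   0.377625   0.364750   0.598375]
det(I−A) = Σ_j (I−A)_1j·C_1j = (0.85)(0.583875) + (-0.15)(0.214000) + (-0.05)(0.362625) + (0.00)(0.357625) = 0.4460625
(I − A)⁻¹ = adj(I−A) / det(I−A) ≈
  [   1.3090     0.2497     0.1816     0.0580]
  [   0.4798     1.2476     0.5033     0.2225]
  [   0.8129     0.5019     1.5771     0.3186]
  [   0.8017     0.8466     0.8177     1.3415]
First solve x = (I − A)⁻¹ d = adj(I−A)·d / det(I−A); in particular x_2 = (0.214000·100 + 0.556500·180 + 0.224500·60 + 0.099250·340) / 0.4460625 = 168.785 / 0.4460625 ≈ 378.389.
Intermediate flow from 4 to 2: z_42 = a_42 · x_2 = 0.45 × 168.785 / 0.4460625 = 75.95325 / 0.4460625 ≈ 170.3.

z_42 = 170.3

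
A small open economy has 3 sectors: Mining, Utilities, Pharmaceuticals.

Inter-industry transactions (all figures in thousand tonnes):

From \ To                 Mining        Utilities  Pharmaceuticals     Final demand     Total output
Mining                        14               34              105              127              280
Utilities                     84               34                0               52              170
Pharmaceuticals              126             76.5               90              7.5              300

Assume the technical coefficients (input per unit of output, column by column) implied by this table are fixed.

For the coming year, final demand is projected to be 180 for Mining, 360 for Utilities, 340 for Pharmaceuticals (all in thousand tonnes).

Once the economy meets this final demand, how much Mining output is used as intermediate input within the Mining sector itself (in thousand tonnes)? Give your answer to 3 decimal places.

z_MM = 47.845

Technical coefficients a_ij = z_ij / X_j:
  a_MM = 14/280 = 0.05, a_UM = 84/280 = 0.30, a_PM = 126/280 = 0.45
  a_MU = 34/170 = 0.20, a_UU = 34/170 = 0.20, a_PU = 76.5/170 = 0.45
  a_MP = 105/300 = 0.35, a_UP = 0/300 = 0.00, a_PP = 90/300 = 0.30
I − A =
  [   0.95    -0.20    -0.35]
  [  -0.30     0.80     0.00]
  [  -0.45    -0.45     0.70]
Cofactors of I−A, C_ij = (−1)^(i+j)·(minor ij) (rows/columns in the sector order above):
  C_11 = (0.80)(0.70) − (0.00)(-0.45) = 0.5600
  C_12 = −[(-0.30)(0.70) − (0.00)(-0.45)] = 0.2100
  C_13 = (-0.30)(-0.45) − (0.80)(-0.45) = 0.4950
  C_21 = −[(-0.20)(0.70) − (-0.35)(-0.45)] = 0.2975
  C_22 = (0.95)(0.70) − (-0.35)(-0.45) = 0.5075
  C_23 = −[(0.95)(-0.45) − (-0.20)(-0.45)] = 0.5175
  C_31 = (-0.20)(0.00) − (-0.35)(0.80) = 0.2800
  C_32 = −[(0.95)(0.00) − (-0.35)(-0.30)] = 0.1050
  C_33 = (0.95)(0.80) − (-0.20)(-0.30) = 0.7000
det(I−A) = Σ_j (I−A)_1j·C_1j = (0.95)(0.5600) + (-0.20)(0.2100) + (-0.35)(0.4950) = 0.31675
adj(I−A) = Cᵀ =
  [ 0.5600   0.2975   0.2800]
  [ 0.2100   0.5075   0.1050]
  [ 0.4950   0.5175   0.7000]
(I − A)⁻¹ = adj(I−A) / det(I−A) ≈
  [   1.7680     0.9392     0.8840]
  [   0.6630     1.6022     0.3315]
  [   1.5627     1.6338     2.2099]
First solve x = (I − A)⁻¹ d = adj(I−A)·d / det(I−A); in particular x_M = (0.5600·180 + 0.2975·360 + 0.2800·340) / 0.31675 = 303.10 / 0.31675 ≈ 956.90608.
Intermediate flow from M to M: z_MM = a_MM · x_M = 0.05 × 303.10 / 0.31675 = 15.155 / 0.31675 ≈ 47.845.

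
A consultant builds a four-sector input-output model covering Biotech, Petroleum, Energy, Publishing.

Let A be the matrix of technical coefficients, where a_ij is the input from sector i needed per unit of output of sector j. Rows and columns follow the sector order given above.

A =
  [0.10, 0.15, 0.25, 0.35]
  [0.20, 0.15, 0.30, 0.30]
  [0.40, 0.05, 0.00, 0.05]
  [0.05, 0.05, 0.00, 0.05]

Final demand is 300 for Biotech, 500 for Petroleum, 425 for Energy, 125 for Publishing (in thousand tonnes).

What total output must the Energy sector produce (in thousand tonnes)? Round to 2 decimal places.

x_3 = 836.47

I − A =
  [   0.90    -0.15    -0.25    -0.35]
  [  -0.20     0.85    -0.30    -0.30]
  [  -0.40    -0.05     1.00    -0.05]
  [  -0.05    -0.05     0.00     0.95]
Compute the cofactors C_ij = (−1)^(i+j)·(3×3 minor ij) of I−A; the adjugate is their transpose:
adj(I−A) = Cᵀ =
  [ 0.777500   0.172500   0.246125   0.353875]
  [ 0.319750   0.741875   0.302500   0.368000]
  [ 0.329875   0.108500   0.664125   0.190750]
  [ 0.057750   0.048125   0.028875   0.616000]
det(I−A) = Σ_j (I−A)_1j·C_1j = (0.90)(0.777500) + (-0.15)(0.319750) + (-0.25)(0.329875) + (-0.35)(0.057750) = 0.54910625
(I − A)⁻¹ = adj(I−A) / det(I−A) ≈
  [   1.4159     0.3141     0.4482     0.6445]
  [   0.5823     1.3511     0.5509     0.6702]
  [   0.6007     0.1976     1.2095     0.3474]
  [   0.1052     0.0876     0.0526     1.1218]
x = (I − A)⁻¹ d = adj(I−A)·d / det(I−A), with det(I−A) = 0.54910625:
  x_1 = (0.777500·300 + 0.172500·500 + 0.246125·425 + 0.353875·125) / 0.54910625 = 468.3375 / 0.54910625 ≈ 852.91
  x_2 = (0.319750·300 + 0.741875·500 + 0.302500·425 + 0.368000·125) / 0.54910625 = 641.425 / 0.54910625 ≈ 1168.13
  x_3 = (0.329875·300 + 0.108500·500 + 0.664125·425 + 0.190750·125) / 0.54910625 = 459.309375 / 0.54910625 ≈ 836.47
  x_4 = (0.057750·300 + 0.048125·500 + 0.028875·425 + 0.616000·125) / 0.54910625 = 130.659375 / 0.54910625 ≈ 237.95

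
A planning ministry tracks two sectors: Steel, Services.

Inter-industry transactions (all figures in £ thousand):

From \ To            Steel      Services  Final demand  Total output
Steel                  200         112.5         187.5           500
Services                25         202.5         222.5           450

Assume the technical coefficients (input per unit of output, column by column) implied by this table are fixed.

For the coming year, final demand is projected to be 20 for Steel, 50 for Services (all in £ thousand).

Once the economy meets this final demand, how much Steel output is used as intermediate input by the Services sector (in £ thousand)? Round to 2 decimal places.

z_12 = 24.41

Technical coefficients a_ij = z_ij / X_j:
  a_11 = 200/500 = 0.40, a_21 = 25/500 = 0.05
  a_12 = 112.5/450 = 0.25, a_22 = 202.5/450 = 0.45
I − A =
  [   0.60    -0.25]
  [  -0.05     0.55]
det(I−A) = (0.60)(0.55) − (-0.25)(-0.05) = 0.3175
adj(I−A) = [[0.55, 0.25], [0.05, 0.60]]
(I − A)⁻¹ = adj(I−A) / det(I−A) ≈
  [   1.7323     0.7874]
  [   0.1575     1.8898]
First solve x = (I − A)⁻¹ d = adj(I−A)·d / det(I−A); in particular x_2 = (0.05·20 + 0.60·50) / 0.3175 = 31.00 / 0.3175 ≈ 97.6378.
Intermediate flow from 1 to 2: z_12 = a_12 · x_2 = 0.25 × 31.00 / 0.3175 = 7.75 / 0.3175 ≈ 24.41.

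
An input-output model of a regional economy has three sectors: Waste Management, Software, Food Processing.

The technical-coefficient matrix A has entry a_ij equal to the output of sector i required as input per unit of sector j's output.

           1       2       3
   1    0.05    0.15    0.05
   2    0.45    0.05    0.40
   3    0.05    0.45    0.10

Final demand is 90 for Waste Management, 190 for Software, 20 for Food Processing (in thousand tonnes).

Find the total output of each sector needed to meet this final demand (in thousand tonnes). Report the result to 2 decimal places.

x_1 = 164.29, x_2 = 368.63, x_3 = 215.66

I − A =
  [   0.95    -0.15    -0.05]
  [  -0.45     0.95    -0.40]
  [  -0.05    -0.45     0.90]
Cofactors of I−A, C_ij = (−1)^(i+j)·(minor ij) (rows/columns in the sector order above):
  C_11 = (0.95)(0.90) − (-0.40)(-0.45) = 0.6750
  C_12 = −[(-0.45)(0.90) − (-0.40)(-0.05)] = 0.4250
  C_13 = (-0.45)(-0.45) − (0.95)(-0.05) = 0.2500
  C_21 = −[(-0.15)(0.90) − (-0.05)(-0.45)] = 0.1575
  C_22 = (0.95)(0.90) − (-0.05)(-0.05) = 0.8525
  C_23 = −[(0.95)(-0.45) − (-0.15)(-0.05)] = 0.4350
  C_31 = (-0.15)(-0.40) − (-0.05)(0.95) = 0.1075
  C_32 = −[(0.95)(-0.40) − (-0.05)(-0.45)] = 0.4025
  C_33 = (0.95)(0.95) − (-0.15)(-0.45) = 0.8350
det(I−A) = Σ_j (I−A)_1j·C_1j = (0.95)(0.6750) + (-0.15)(0.4250) + (-0.05)(0.2500) = 0.5650
adj(I−A) = Cᵀ =
  [ 0.6750   0.1575   0.1075]
  [ 0.4250   0.8525   0.4025]
  [ 0.2500   0.4350   0.8350]
(I − A)⁻¹ = adj(I−A) / det(I−A) ≈
  [   1.1947     0.2788     0.1903]
  [   0.7522     1.5088     0.7124]
  [   0.4425     0.7699     1.4779]
x = (I − A)⁻¹ d = adj(I−A)·d / det(I−A), with det(I−A) = 0.5650:
  x_1 = (0.6750·90 + 0.1575·190 + 0.1075·20) / 0.5650 = 92.825 / 0.5650 ≈ 164.29
  x_2 = (0.4250·90 + 0.8525·190 + 0.4025·20) / 0.5650 = 208.275 / 0.5650 ≈ 368.63
  x_3 = (0.2500·90 + 0.4350·190 + 0.8350·20) / 0.5650 = 121.85 / 0.5650 ≈ 215.66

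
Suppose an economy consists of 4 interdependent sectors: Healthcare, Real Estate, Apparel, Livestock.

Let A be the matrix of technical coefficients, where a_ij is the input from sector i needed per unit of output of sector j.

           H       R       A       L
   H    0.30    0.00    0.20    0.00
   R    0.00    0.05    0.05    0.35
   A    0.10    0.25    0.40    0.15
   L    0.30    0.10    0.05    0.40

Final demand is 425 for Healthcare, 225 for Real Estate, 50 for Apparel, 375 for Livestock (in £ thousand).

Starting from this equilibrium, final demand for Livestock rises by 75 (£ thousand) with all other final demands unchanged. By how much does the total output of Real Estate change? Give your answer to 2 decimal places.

I − A =
  [   0.70     0.00    -0.20     0.00]
  [   0.00     0.95    -0.05    -0.35]
  [  -0.10    -0.25     0.60    -0.15]
  [  -0.30    -0.10    -0.05     0.60]
Compute the cofactors C_ij = (−1)^(i+j)·(3×3 minor ij) of I−A; the adjugate is their transpose:
adj(I−A) = Cᵀ =
  [ 0.30125   0.03300   0.10700   0.04600]
  [ 0.07000   0.22575   0.05425   0.14525]
  [ 0.12250   0.11550   0.37450   0.16100]
  [ 0.17250   0.06375   0.09375   0.37125]
det(I−A) = Σ_j (I−A)_1j·C_1j = (0.70)(0.30125) + (0.00)(0.07000) + (-0.20)(0.12250) + (0.00)(0.17250) = 0.186375
(I − A)⁻¹ = adj(I−A) / det(I−A) ≈
  [   1.6164     0.1771     0.5741     0.2468]
  [   0.3756     1.2113     0.2911     0.7793]
  [   0.6573     0.6197     2.0094     0.8638]
  [   0.9256     0.3421     0.5030     1.9920]
Δx = (I − A)⁻¹ Δd with Δd having +75 in the Livestock component and 0 elsewhere.
So Δx_R = L_RL · (+75), where L_RL = adj(I−A)_RL / det(I−A) = 0.14525 / 0.186375.
Δx_R = 0.14525 × (+75) / 0.186375 = 10.89375 / 0.186375 ≈ 58.45.

Δx_R = 58.45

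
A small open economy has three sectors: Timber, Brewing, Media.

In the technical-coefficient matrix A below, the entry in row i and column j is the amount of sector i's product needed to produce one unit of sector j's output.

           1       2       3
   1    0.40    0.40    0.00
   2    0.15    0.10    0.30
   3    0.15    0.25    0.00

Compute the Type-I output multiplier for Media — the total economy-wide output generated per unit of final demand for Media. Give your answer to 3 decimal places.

I − A =
  [   0.60    -0.40     0.00]
  [  -0.15     0.90    -0.30]
  [  -0.15    -0.25     1.00]
Cofactors of I−A, C_ij = (−1)^(i+j)·(minor ij) (rows/columns in the sector order above):
  C_11 = (0.90)(1.00) − (-0.30)(-0.25) = 0.8250
  C_12 = −[(-0.15)(1.00) − (-0.30)(-0.15)] = 0.1950
  C_13 = (-0.15)(-0.25) − (0.90)(-0.15) = 0.1725
  C_21 = −[(-0.40)(1.00) − (0.00)(-0.25)] = 0.4000
  C_22 = (0.60)(1.00) − (0.00)(-0.15) = 0.6000
  C_23 = −[(0.60)(-0.25) − (-0.40)(-0.15)] = 0.2100
  C_31 = (-0.40)(-0.30) − (0.00)(0.90) = 0.1200
  C_32 = −[(0.60)(-0.30) − (0.00)(-0.15)] = 0.1800
  C_33 = (0.60)(0.90) − (-0.40)(-0.15) = 0.4800
det(I−A) = Σ_j (I−A)_1j·C_1j = (0.60)(0.8250) + (-0.40)(0.1950) + (0.00)(0.1725) = 0.4170
adj(I−A) = Cᵀ =
  [ 0.8250   0.4000   0.1200]
  [ 0.1950   0.6000   0.1800]
  [ 0.1725   0.2100   0.4800]
(I − A)⁻¹ = adj(I−A) / det(I−A) ≈
  [   1.9784     0.9592     0.2878]
  [   0.4676     1.4388     0.4317]
  [   0.4137     0.5036     1.1511]
The output multiplier for sector j is the column-j sum of the Leontief inverse (I − A)⁻¹ = adj(I−A) / det(I−A).
Column 3 of adj(I−A): (0.1200, 0.1800, 0.4800); det(I−A) = 0.4170.
m_3 = (0.1200 + 0.1800 + 0.4800) / 0.4170 = 0.78 / 0.4170 ≈ 1.871.

m_3 = 1.871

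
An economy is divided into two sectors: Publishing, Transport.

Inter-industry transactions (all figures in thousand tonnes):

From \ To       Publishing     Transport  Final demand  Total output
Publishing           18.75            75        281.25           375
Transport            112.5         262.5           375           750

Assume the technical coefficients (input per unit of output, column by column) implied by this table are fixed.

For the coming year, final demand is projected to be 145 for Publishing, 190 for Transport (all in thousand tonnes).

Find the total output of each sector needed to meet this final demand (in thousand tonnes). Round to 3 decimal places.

x_1 = 192.766, x_2 = 381.277

Technical coefficients a_ij = z_ij / X_j:
  a_11 = 18.75/375 = 0.05, a_21 = 112.5/375 = 0.30
  a_12 = 75/750 = 0.10, a_22 = 262.5/750 = 0.35
I − A =
  [   0.95    -0.10]
  [  -0.30     0.65]
det(I−A) = (0.95)(0.65) − (-0.10)(-0.30) = 0.5875
adj(I−A) = [[0.65, 0.10], [0.30, 0.95]]
(I − A)⁻¹ = adj(I−A) / det(I−A) ≈
  [   1.1064     0.1702]
  [   0.5106     1.6170]
x = (I − A)⁻¹ d = adj(I−A)·d / det(I−A), with det(I−A) = 0.5875:
  x_1 = (0.65·145 + 0.10·190) / 0.5875 = 113.25 / 0.5875 ≈ 192.766
  x_2 = (0.30·145 + 0.95·190) / 0.5875 = 224.00 / 0.5875 ≈ 381.277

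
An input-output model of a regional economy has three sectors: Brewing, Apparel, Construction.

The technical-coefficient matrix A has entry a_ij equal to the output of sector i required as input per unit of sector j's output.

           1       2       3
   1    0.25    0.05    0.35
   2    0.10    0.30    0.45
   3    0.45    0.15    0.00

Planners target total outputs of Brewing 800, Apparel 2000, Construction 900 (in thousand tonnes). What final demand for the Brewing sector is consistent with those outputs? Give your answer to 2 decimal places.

d_1 = 185.00

I − A =
  [   0.75    -0.05    -0.35]
  [  -0.10     0.70    -0.45]
  [  -0.45    -0.15     1.00]
d = (I − A) x:
  d_1 = (+0.75)·800 + (-0.05)·2000 + (-0.35)·900 = 185.00
  d_2 = (-0.10)·800 + (+0.70)·2000 + (-0.45)·900 = 915.00
  d_3 = (-0.45)·800 + (-0.15)·2000 + (+1.00)·900 = 240.00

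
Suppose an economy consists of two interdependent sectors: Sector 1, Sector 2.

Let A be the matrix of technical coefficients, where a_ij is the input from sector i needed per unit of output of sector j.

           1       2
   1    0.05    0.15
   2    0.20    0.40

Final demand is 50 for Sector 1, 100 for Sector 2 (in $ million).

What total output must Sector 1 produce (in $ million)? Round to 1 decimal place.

I − A =
  [   0.95    -0.15]
  [  -0.20     0.60]
det(I−A) = (0.95)(0.60) − (-0.15)(-0.20) = 0.5400
adj(I−A) = [[0.60, 0.15], [0.20, 0.95]]
(I − A)⁻¹ = adj(I−A) / det(I−A) ≈
  [   1.1111     0.2778]
  [   0.3704     1.7593]
x = (I − A)⁻¹ d = adj(I−A)·d / det(I−A), with det(I−A) = 0.5400:
  x_1 = (0.60·50 + 0.15·100) / 0.5400 = 45.00 / 0.5400 ≈ 83.3
  x_2 = (0.20·50 + 0.95·100) / 0.5400 = 105.00 / 0.5400 ≈ 194.4

x_1 = 83.3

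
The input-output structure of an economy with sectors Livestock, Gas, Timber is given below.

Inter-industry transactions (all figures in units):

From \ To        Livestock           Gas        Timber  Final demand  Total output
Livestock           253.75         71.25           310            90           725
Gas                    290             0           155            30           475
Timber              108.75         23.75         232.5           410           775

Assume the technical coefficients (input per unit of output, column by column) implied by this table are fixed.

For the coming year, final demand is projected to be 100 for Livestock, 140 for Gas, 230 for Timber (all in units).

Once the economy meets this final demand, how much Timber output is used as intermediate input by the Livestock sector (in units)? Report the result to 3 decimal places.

z_31 = 83.263

Technical coefficients a_ij = z_ij / X_j:
  a_11 = 253.75/725 = 0.35, a_21 = 290/725 = 0.40, a_31 = 108.75/725 = 0.15
  a_12 = 71.25/475 = 0.15, a_22 = 0/475 = 0.00, a_32 = 23.75/475 = 0.05
  a_13 = 310/775 = 0.40, a_23 = 155/775 = 0.20, a_33 = 232.5/775 = 0.30
I − A =
  [   0.65    -0.15    -0.40]
  [  -0.40     1.00    -0.20]
  [  -0.15    -0.05     0.70]
Cofactors of I−A, C_ij = (−1)^(i+j)·(minor ij) (rows/columns in the sector order above):
  C_11 = (1.00)(0.70) − (-0.20)(-0.05) = 0.6900
  C_12 = −[(-0.40)(0.70) − (-0.20)(-0.15)] = 0.3100
  C_13 = (-0.40)(-0.05) − (1.00)(-0.15) = 0.1700
  C_21 = −[(-0.15)(0.70) − (-0.40)(-0.05)] = 0.1250
  C_22 = (0.65)(0.70) − (-0.40)(-0.15) = 0.3950
  C_23 = −[(0.65)(-0.05) − (-0.15)(-0.15)] = 0.0550
  C_31 = (-0.15)(-0.20) − (-0.40)(1.00) = 0.4300
  C_32 = −[(0.65)(-0.20) − (-0.40)(-0.40)] = 0.2900
  C_33 = (0.65)(1.00) − (-0.15)(-0.40) = 0.5900
det(I−A) = Σ_j (I−A)_1j·C_1j = (0.65)(0.6900) + (-0.15)(0.3100) + (-0.40)(0.1700) = 0.3340
adj(I−A) = Cᵀ =
  [ 0.6900   0.1250   0.4300]
  [ 0.3100   0.3950   0.2900]
  [ 0.1700   0.0550   0.5900]
(I − A)⁻¹ = adj(I−A) / det(I−A) ≈
  [   2.0659     0.3743     1.2874]
  [   0.9281     1.1826     0.8683]
  [   0.5090     0.1647     1.7665]
First solve x = (I − A)⁻¹ d = adj(I−A)·d / det(I−A); in particular x_1 = (0.6900·100 + 0.1250·140 + 0.4300·230) / 0.3340 = 185.40 / 0.3340 ≈ 555.08982.
Intermediate flow from 3 to 1: z_31 = a_31 · x_1 = 0.15 × 185.40 / 0.3340 = 27.81 / 0.3340 ≈ 83.263.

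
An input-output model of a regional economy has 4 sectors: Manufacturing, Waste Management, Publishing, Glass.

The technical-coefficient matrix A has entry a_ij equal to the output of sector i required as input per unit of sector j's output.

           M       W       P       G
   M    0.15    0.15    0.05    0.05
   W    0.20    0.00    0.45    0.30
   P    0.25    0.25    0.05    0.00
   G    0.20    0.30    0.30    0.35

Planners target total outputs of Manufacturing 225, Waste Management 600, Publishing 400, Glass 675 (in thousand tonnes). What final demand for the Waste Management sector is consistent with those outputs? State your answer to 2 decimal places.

d_W = 172.50

I − A =
  [   0.85    -0.15    -0.05    -0.05]
  [  -0.20     1.00    -0.45    -0.30]
  [  -0.25    -0.25     0.95     0.00]
  [  -0.20    -0.30    -0.30     0.65]
d = (I − A) x:
  d_M = (+0.85)·225 + (-0.15)·600 + (-0.05)·400 + (-0.05)·675 = 47.50
  d_W = (-0.20)·225 + (+1.00)·600 + (-0.45)·400 + (-0.30)·675 = 172.50
  d_P = (-0.25)·225 + (-0.25)·600 + (+0.95)·400 + (+0.00)·675 = 173.75
  d_G = (-0.20)·225 + (-0.30)·600 + (-0.30)·400 + (+0.65)·675 = 93.75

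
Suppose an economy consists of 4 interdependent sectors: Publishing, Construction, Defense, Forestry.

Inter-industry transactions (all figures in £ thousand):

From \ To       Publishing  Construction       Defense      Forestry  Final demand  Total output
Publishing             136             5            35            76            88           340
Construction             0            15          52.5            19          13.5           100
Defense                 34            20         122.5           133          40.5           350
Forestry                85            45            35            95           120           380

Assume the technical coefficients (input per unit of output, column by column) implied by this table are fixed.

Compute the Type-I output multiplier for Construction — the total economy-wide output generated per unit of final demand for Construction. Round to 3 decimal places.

Technical coefficients a_ij = z_ij / X_j:
  a_PP = 136/340 = 0.40, a_CP = 0/340 = 0.00, a_DP = 34/340 = 0.10, a_FP = 85/340 = 0.25
  a_PC = 5/100 = 0.05, a_CC = 15/100 = 0.15, a_DC = 20/100 = 0.20, a_FC = 45/100 = 0.45
  a_PD = 35/350 = 0.10, a_CD = 52.5/350 = 0.15, a_DD = 122.5/350 = 0.35, a_FD = 35/350 = 0.10
  a_PF = 76/380 = 0.20, a_CF = 19/380 = 0.05, a_DF = 133/380 = 0.35, a_FF = 95/380 = 0.25
I − A =
  [   0.60    -0.05    -0.10    -0.20]
  [   0.00     0.85    -0.15    -0.05]
  [  -0.10    -0.20     0.65    -0.35]
  [  -0.25    -0.45    -0.10     0.75]
Compute the cofactors C_ij = (−1)^(i+j)·(3×3 minor ij) of I−A; the adjugate is their transpose:
adj(I−A) = Cᵀ =
  [ 0.322875   0.115875   0.097875   0.139500]
  [ 0.033000   0.220750   0.064250   0.053500]
  [ 0.138375   0.191625   0.325875   0.201750]
  [ 0.145875   0.196625   0.114625   0.304250]
det(I−A) = Σ_j (I−A)_1j·C_1j = (0.60)(0.322875) + (-0.05)(0.033000) + (-0.10)(0.138375) + (-0.20)(0.145875) = 0.1490625
(I − A)⁻¹ = adj(I−A) / det(I−A) ≈
  [   2.1660     0.7774     0.6566     0.9358]
  [   0.2214     1.4809     0.4310     0.3589]
  [   0.9283     1.2855     2.1862     1.3535]
  [   0.9786     1.3191     0.7690     2.0411]
The output multiplier for sector j is the column-j sum of the Leontief inverse (I − A)⁻¹ = adj(I−A) / det(I−A).
Column C of adj(I−A): (0.115875, 0.220750, 0.191625, 0.196625); det(I−A) = 0.1490625.
m_C = (0.115875 + 0.220750 + 0.191625 + 0.196625) / 0.1490625 = 0.724875 / 0.1490625 ≈ 4.863.

m_C = 4.863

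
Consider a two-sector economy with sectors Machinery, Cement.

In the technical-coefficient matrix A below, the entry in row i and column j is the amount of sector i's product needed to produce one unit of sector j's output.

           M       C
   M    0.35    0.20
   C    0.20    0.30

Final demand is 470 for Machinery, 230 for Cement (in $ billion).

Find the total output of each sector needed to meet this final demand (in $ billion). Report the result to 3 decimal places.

x_M = 903.614, x_C = 586.747

I − A =
  [   0.65    -0.20]
  [  -0.20     0.70]
det(I−A) = (0.65)(0.70) − (-0.20)(-0.20) = 0.4150
adj(I−A) = [[0.70, 0.20], [0.20, 0.65]]
(I − A)⁻¹ = adj(I−A) / det(I−A) ≈
  [   1.6867     0.4819]
  [   0.4819     1.5663]
x = (I − A)⁻¹ d = adj(I−A)·d / det(I−A), with det(I−A) = 0.4150:
  x_M = (0.70·470 + 0.20·230) / 0.4150 = 375.00 / 0.4150 ≈ 903.614
  x_C = (0.20·470 + 0.65·230) / 0.4150 = 243.50 / 0.4150 ≈ 586.747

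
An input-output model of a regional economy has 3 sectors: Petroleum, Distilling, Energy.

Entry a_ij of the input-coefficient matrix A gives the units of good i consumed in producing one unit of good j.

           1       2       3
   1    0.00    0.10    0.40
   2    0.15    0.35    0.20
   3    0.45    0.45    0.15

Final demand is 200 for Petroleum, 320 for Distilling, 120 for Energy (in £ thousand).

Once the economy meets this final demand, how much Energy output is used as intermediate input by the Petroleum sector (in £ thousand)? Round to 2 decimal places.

z_31 = 319.81

I − A =
  [   1.00    -0.10    -0.40]
  [  -0.15     0.65    -0.20]
  [  -0.45    -0.45     0.85]
Cofactors of I−A, C_ij = (−1)^(i+j)·(minor ij) (rows/columns in the sector order above):
  C_11 = (0.65)(0.85) − (-0.20)(-0.45) = 0.4625
  C_12 = −[(-0.15)(0.85) − (-0.20)(-0.45)] = 0.2175
  C_13 = (-0.15)(-0.45) − (0.65)(-0.45) = 0.3600
  C_21 = −[(-0.10)(0.85) − (-0.40)(-0.45)] = 0.2650
  C_22 = (1.00)(0.85) − (-0.40)(-0.45) = 0.6700
  C_23 = −[(1.00)(-0.45) − (-0.10)(-0.45)] = 0.4950
  C_31 = (-0.10)(-0.20) − (-0.40)(0.65) = 0.2800
  C_32 = −[(1.00)(-0.20) − (-0.40)(-0.15)] = 0.2600
  C_33 = (1.00)(0.65) − (-0.10)(-0.15) = 0.6350
det(I−A) = Σ_j (I−A)_1j·C_1j = (1.00)(0.4625) + (-0.10)(0.2175) + (-0.40)(0.3600) = 0.29675
adj(I−A) = Cᵀ =
  [ 0.4625   0.2650   0.2800]
  [ 0.2175   0.6700   0.2600]
  [ 0.3600   0.4950   0.6350]
(I − A)⁻¹ = adj(I−A) / det(I−A) ≈
  [   1.5586     0.8930     0.9436]
  [   0.7329     2.2578     0.8762]
  [   1.2131     1.6681     2.1398]
First solve x = (I − A)⁻¹ d = adj(I−A)·d / det(I−A); in particular x_1 = (0.4625·200 + 0.2650·320 + 0.2800·120) / 0.29675 = 210.90 / 0.29675 ≈ 710.6992.
Intermediate flow from 3 to 1: z_31 = a_31 · x_1 = 0.45 × 210.90 / 0.29675 = 94.905 / 0.29675 ≈ 319.81.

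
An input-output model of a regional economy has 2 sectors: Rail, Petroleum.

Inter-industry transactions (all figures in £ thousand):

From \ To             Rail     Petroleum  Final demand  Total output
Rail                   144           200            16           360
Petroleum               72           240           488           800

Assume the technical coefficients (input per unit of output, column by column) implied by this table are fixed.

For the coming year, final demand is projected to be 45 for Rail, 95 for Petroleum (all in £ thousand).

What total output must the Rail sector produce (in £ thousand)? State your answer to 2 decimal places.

Technical coefficients a_ij = z_ij / X_j:
  a_11 = 144/360 = 0.40, a_21 = 72/360 = 0.20
  a_12 = 200/800 = 0.25, a_22 = 240/800 = 0.30
I − A =
  [   0.60    -0.25]
  [  -0.20     0.70]
det(I−A) = (0.60)(0.70) − (-0.25)(-0.20) = 0.3700
adj(I−A) = [[0.70, 0.25], [0.20, 0.60]]
(I − A)⁻¹ = adj(I−A) / det(I−A) ≈
  [   1.8919     0.6757]
  [   0.5405     1.6216]
x = (I − A)⁻¹ d = adj(I−A)·d / det(I−A), with det(I−A) = 0.3700:
  x_1 = (0.70·45 + 0.25·95) / 0.3700 = 55.25 / 0.3700 ≈ 149.32
  x_2 = (0.20·45 + 0.60·95) / 0.3700 = 66.00 / 0.3700 ≈ 178.38

x_1 = 149.32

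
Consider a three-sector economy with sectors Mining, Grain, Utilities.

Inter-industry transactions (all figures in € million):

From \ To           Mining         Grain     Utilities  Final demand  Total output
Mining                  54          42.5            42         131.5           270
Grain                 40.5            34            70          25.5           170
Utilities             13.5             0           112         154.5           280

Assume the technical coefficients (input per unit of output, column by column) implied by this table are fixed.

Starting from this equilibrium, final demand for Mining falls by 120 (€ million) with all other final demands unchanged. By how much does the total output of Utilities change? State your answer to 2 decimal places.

Technical coefficients a_ij = z_ij / X_j:
  a_11 = 54/270 = 0.20, a_21 = 40.5/270 = 0.15, a_31 = 13.5/270 = 0.05
  a_12 = 42.5/170 = 0.25, a_22 = 34/170 = 0.20, a_32 = 0/170 = 0.00
  a_13 = 42/280 = 0.15, a_23 = 70/280 = 0.25, a_33 = 112/280 = 0.40
I − A =
  [   0.80    -0.25    -0.15]
  [  -0.15     0.80    -0.25]
  [  -0.05     0.00     0.60]
Cofactors of I−A, C_ij = (−1)^(i+j)·(minor ij) (rows/columns in the sector order above):
  C_11 = (0.80)(0.60) − (-0.25)(0.00) = 0.4800
  C_12 = −[(-0.15)(0.60) − (-0.25)(-0.05)] = 0.1025
  C_13 = (-0.15)(0.00) − (0.80)(-0.05) = 0.0400
  C_21 = −[(-0.25)(0.60) − (-0.15)(0.00)] = 0.1500
  C_22 = (0.80)(0.60) − (-0.15)(-0.05) = 0.4725
  C_23 = −[(0.80)(0.00) − (-0.25)(-0.05)] = 0.0125
  C_31 = (-0.25)(-0.25) − (-0.15)(0.80) = 0.1825
  C_32 = −[(0.80)(-0.25) − (-0.15)(-0.15)] = 0.2225
  C_33 = (0.80)(0.80) − (-0.25)(-0.15) = 0.6025
det(I−A) = Σ_j (I−A)_1j·C_1j = (0.80)(0.4800) + (-0.25)(0.1025) + (-0.15)(0.0400) = 0.352375
adj(I−A) = Cᵀ =
  [ 0.4800   0.1500   0.1825]
  [ 0.1025   0.4725   0.2225]
  [ 0.0400   0.0125   0.6025]
(I − A)⁻¹ = adj(I−A) / det(I−A) ≈
  [   1.3622     0.4257     0.5179]
  [   0.2909     1.3409     0.6314]
  [   0.1135     0.0355     1.7098]
Δx = (I − A)⁻¹ Δd with Δd having -120 in the Mining component and 0 elsewhere.
So Δx_3 = L_31 · (-120), where L_31 = adj(I−A)_31 / det(I−A) = 0.0400 / 0.352375.
Δx_3 = 0.0400 × (-120) / 0.352375 = -4.80 / 0.352375 ≈ -13.62.

Δx_3 = -13.62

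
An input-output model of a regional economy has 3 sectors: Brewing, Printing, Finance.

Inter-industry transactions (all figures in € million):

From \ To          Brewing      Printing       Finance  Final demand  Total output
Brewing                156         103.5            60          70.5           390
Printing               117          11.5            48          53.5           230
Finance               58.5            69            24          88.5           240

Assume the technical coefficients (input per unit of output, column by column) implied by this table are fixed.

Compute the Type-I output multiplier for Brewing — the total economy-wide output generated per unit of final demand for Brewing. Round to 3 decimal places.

m_B = 4.676

Technical coefficients a_ij = z_ij / X_j:
  a_BB = 156/390 = 0.40, a_PB = 117/390 = 0.30, a_FB = 58.5/390 = 0.15
  a_BP = 103.5/230 = 0.45, a_PP = 11.5/230 = 0.05, a_FP = 69/230 = 0.30
  a_BF = 60/240 = 0.25, a_PF = 48/240 = 0.20, a_FF = 24/240 = 0.10
I − A =
  [   0.60    -0.45    -0.25]
  [  -0.30     0.95    -0.20]
  [  -0.15    -0.30     0.90]
Cofactors of I−A, C_ij = (−1)^(i+j)·(minor ij) (rows/columns in the sector order above):
  C_11 = (0.95)(0.90) − (-0.20)(-0.30) = 0.7950
  C_12 = −[(-0.30)(0.90) − (-0.20)(-0.15)] = 0.3000
  C_13 = (-0.30)(-0.30) − (0.95)(-0.15) = 0.2325
  C_21 = −[(-0.45)(0.90) − (-0.25)(-0.30)] = 0.4800
  C_22 = (0.60)(0.90) − (-0.25)(-0.15) = 0.5025
  C_23 = −[(0.60)(-0.30) − (-0.45)(-0.15)] = 0.2475
  C_31 = (-0.45)(-0.20) − (-0.25)(0.95) = 0.3275
  C_32 = −[(0.60)(-0.20) − (-0.25)(-0.30)] = 0.1950
  C_33 = (0.60)(0.95) − (-0.45)(-0.30) = 0.4350
det(I−A) = Σ_j (I−A)_1j·C_1j = (0.60)(0.7950) + (-0.45)(0.3000) + (-0.25)(0.2325) = 0.283875
adj(I−A) = Cᵀ =
  [ 0.7950   0.4800   0.3275]
  [ 0.3000   0.5025   0.1950]
  [ 0.2325   0.2475   0.4350]
(I − A)⁻¹ = adj(I−A) / det(I−A) ≈
  [   2.8005     1.6909     1.1537]
  [   1.0568     1.7701     0.6869]
  [   0.8190     0.8719     1.5324]
The output multiplier for sector j is the column-j sum of the Leontief inverse (I − A)⁻¹ = adj(I−A) / det(I−A).
Column B of adj(I−A): (0.7950, 0.3000, 0.2325); det(I−A) = 0.283875.
m_B = (0.7950 + 0.3000 + 0.2325) / 0.283875 = 1.3275 / 0.283875 ≈ 4.676.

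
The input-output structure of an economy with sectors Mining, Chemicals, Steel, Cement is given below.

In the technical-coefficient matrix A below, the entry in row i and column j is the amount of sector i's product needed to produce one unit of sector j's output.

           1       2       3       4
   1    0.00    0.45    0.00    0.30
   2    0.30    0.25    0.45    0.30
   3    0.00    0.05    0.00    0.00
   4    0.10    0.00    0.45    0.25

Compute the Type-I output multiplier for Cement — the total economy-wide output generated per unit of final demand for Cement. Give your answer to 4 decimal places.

m_4 = 3.3858

I − A =
  [   1.00    -0.45     0.00    -0.30]
  [  -0.30     0.75    -0.45    -0.30]
  [   0.00    -0.05     1.00     0.00]
  [  -0.10     0.00    -0.45     0.75]
Compute the cofactors C_ij = (−1)^(i+j)·(3×3 minor ij) of I−A; the adjugate is their transpose:
adj(I−A) = Cᵀ =
  [ 0.538875   0.344250   0.313875   0.353250]
  [ 0.255000   0.720000   0.499500   0.390000]
  [ 0.012750   0.036000   0.425250   0.019500]
  [ 0.079500   0.067500   0.297000   0.592500]
det(I−A) = Σ_j (I−A)_1j·C_1j = (1.00)(0.538875) + (-0.45)(0.255000) + (0.00)(0.012750) + (-0.30)(0.079500) = 0.400275
(I − A)⁻¹ = adj(I−A) / det(I−A) ≈
  [   1.34626     0.86003     0.78415     0.88252]
  [   0.63706     1.79876     1.24789     0.97433]
  [   0.03185     0.08994     1.06239     0.04872]
  [   0.19861     0.16863     0.74199     1.48023]
The output multiplier for sector j is the column-j sum of the Leontief inverse (I − A)⁻¹ = adj(I−A) / det(I−A).
Column 4 of adj(I−A): (0.353250, 0.390000, 0.019500, 0.592500); det(I−A) = 0.400275.
m_4 = (0.353250 + 0.390000 + 0.019500 + 0.592500) / 0.400275 = 1.35525 / 0.400275 ≈ 3.3858.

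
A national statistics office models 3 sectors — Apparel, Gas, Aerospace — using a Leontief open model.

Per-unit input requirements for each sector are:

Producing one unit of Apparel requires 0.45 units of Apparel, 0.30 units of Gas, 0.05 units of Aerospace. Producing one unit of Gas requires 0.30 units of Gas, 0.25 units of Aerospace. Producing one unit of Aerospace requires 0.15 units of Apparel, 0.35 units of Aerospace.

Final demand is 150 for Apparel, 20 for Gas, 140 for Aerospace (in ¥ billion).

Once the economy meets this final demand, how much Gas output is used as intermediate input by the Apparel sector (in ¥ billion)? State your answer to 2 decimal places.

I − A =
  [   0.55     0.00    -0.15]
  [  -0.30     0.70     0.00]
  [  -0.05    -0.25     0.65]
Cofactors of I−A, C_ij = (−1)^(i+j)·(minor ij) (rows/columns in the sector order above):
  C_11 = (0.70)(0.65) − (0.00)(-0.25) = 0.4550
  C_12 = −[(-0.30)(0.65) − (0.00)(-0.05)] = 0.1950
  C_13 = (-0.30)(-0.25) − (0.70)(-0.05) = 0.1100
  C_21 = −[(0.00)(0.65) − (-0.15)(-0.25)] = 0.0375
  C_22 = (0.55)(0.65) − (-0.15)(-0.05) = 0.3500
  C_23 = −[(0.55)(-0.25) − (0.00)(-0.05)] = 0.1375
  C_31 = (0.00)(0.00) − (-0.15)(0.70) = 0.1050
  C_32 = −[(0.55)(0.00) − (-0.15)(-0.30)] = 0.0450
  C_33 = (0.55)(0.70) − (0.00)(-0.30) = 0.3850
det(I−A) = Σ_j (I−A)_1j·C_1j = (0.55)(0.4550) + (0.00)(0.1950) + (-0.15)(0.1100) = 0.23375
adj(I−A) = Cᵀ =
  [ 0.4550   0.0375   0.1050]
  [ 0.1950   0.3500   0.0450]
  [ 0.1100   0.1375   0.3850]
(I − A)⁻¹ = adj(I−A) / det(I−A) ≈
  [   1.9465     0.1604     0.4492]
  [   0.8342     1.4973     0.1925]
  [   0.4706     0.5882     1.6471]
First solve x = (I − A)⁻¹ d = adj(I−A)·d / det(I−A); in particular x_1 = (0.4550·150 + 0.0375·20 + 0.1050·140) / 0.23375 = 83.70 / 0.23375 ≈ 358.0749.
Intermediate flow from 2 to 1: z_21 = a_21 · x_1 = 0.30 × 83.70 / 0.23375 = 25.11 / 0.23375 ≈ 107.42.

z_21 = 107.42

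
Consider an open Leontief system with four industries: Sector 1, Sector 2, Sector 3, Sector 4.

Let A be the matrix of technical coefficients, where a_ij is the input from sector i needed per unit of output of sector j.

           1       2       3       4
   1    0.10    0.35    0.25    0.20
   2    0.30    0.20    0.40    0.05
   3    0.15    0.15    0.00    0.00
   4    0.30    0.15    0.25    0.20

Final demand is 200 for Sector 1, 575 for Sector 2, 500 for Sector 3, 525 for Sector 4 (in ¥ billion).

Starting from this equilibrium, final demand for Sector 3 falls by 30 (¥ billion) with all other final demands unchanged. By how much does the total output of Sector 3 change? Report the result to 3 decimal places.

Δx_3 = -39.542

I − A =
  [   0.90    -0.35    -0.25    -0.20]
  [  -0.30     0.80    -0.40    -0.05]
  [  -0.15    -0.15     1.00     0.00]
  [  -0.30    -0.15    -0.25     0.80]
Compute the cofactors C_ij = (−1)^(i+j)·(3×3 minor ij) of I−A; the adjugate is their transpose:
adj(I−A) = Cᵀ =
  [ 0.582625   0.347500   0.326500   0.167375]
  [ 0.304875   0.622500   0.354000   0.115125]
  [ 0.133125   0.145500   0.423000   0.042375]
  [ 0.317250   0.292500   0.321000   0.498750]
det(I−A) = Σ_j (I−A)_1j·C_1j = (0.90)(0.582625) + (-0.35)(0.304875) + (-0.25)(0.133125) + (-0.20)(0.317250) = 0.320925
(I − A)⁻¹ = adj(I−A) / det(I−A) ≈
  [   1.8155     1.0828     1.0174     0.5215]
  [   0.9500     1.9397     1.1031     0.3587]
  [   0.4148     0.4534     1.3181     0.1320]
  [   0.9885     0.9114     1.0002     1.5541]
Δx = (I − A)⁻¹ Δd with Δd having -30 in the Sector 3 component and 0 elsewhere.
So Δx_3 = L_33 · (-30), where L_33 = adj(I−A)_33 / det(I−A) = 0.423000 / 0.320925.
Δx_3 = 0.423000 × (-30) / 0.320925 = -12.69 / 0.320925 ≈ -39.542.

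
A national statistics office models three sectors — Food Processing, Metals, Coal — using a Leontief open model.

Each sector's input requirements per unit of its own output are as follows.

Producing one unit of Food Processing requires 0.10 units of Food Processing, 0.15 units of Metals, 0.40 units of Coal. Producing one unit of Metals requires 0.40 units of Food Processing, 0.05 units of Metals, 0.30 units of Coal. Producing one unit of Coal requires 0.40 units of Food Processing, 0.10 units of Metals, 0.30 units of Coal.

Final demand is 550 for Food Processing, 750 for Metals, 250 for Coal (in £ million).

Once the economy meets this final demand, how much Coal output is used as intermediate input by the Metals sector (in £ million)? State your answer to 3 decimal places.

I − A =
  [   0.90    -0.40    -0.40]
  [  -0.15     0.95    -0.10]
  [  -0.40    -0.30     0.70]
Cofactors of I−A, C_ij = (−1)^(i+j)·(minor ij) (rows/columns in the sector order above):
  C_11 = (0.95)(0.70) − (-0.10)(-0.30) = 0.6350
  C_12 = −[(-0.15)(0.70) − (-0.10)(-0.40)] = 0.1450
  C_13 = (-0.15)(-0.30) − (0.95)(-0.40) = 0.4250
  C_21 = −[(-0.40)(0.70) − (-0.40)(-0.30)] = 0.4000
  C_22 = (0.90)(0.70) − (-0.40)(-0.40) = 0.4700
  C_23 = −[(0.90)(-0.30) − (-0.40)(-0.40)] = 0.4300
  C_31 = (-0.40)(-0.10) − (-0.40)(0.95) = 0.4200
  C_32 = −[(0.90)(-0.10) − (-0.40)(-0.15)] = 0.1500
  C_33 = (0.90)(0.95) − (-0.40)(-0.15) = 0.7950
det(I−A) = Σ_j (I−A)_1j·C_1j = (0.90)(0.6350) + (-0.40)(0.1450) + (-0.40)(0.4250) = 0.3435
adj(I−A) = Cᵀ =
  [ 0.6350   0.4000   0.4200]
  [ 0.1450   0.4700   0.1500]
  [ 0.4250   0.4300   0.7950]
(I − A)⁻¹ = adj(I−A) / det(I−A) ≈
  [   1.8486     1.1645     1.2227]
  [   0.4221     1.3683     0.4367]
  [   1.2373     1.2518     2.3144]
First solve x = (I − A)⁻¹ d = adj(I−A)·d / det(I−A); in particular x_2 = (0.1450·550 + 0.4700·750 + 0.1500·250) / 0.3435 = 469.75 / 0.3435 ≈ 1367.54003.
Intermediate flow from 3 to 2: z_32 = a_32 · x_2 = 0.30 × 469.75 / 0.3435 = 140.925 / 0.3435 ≈ 410.262.

z_32 = 410.262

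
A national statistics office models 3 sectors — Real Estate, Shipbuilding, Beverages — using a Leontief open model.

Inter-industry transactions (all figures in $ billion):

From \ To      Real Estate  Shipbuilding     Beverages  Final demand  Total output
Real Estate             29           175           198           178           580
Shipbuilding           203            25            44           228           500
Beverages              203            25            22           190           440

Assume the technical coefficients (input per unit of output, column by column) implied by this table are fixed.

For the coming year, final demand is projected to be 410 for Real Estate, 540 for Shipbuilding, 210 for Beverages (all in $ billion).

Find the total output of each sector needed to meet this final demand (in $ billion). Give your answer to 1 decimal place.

Technical coefficients a_ij = z_ij / X_j:
  a_11 = 29/580 = 0.05, a_21 = 203/580 = 0.35, a_31 = 203/580 = 0.35
  a_12 = 175/500 = 0.35, a_22 = 25/500 = 0.05, a_32 = 25/500 = 0.05
  a_13 = 198/440 = 0.45, a_23 = 44/440 = 0.10, a_33 = 22/440 = 0.05
I − A =
  [   0.95    -0.35    -0.45]
  [  -0.35     0.95    -0.10]
  [  -0.35    -0.05     0.95]
Cofactors of I−A, C_ij = (−1)^(i+j)·(minor ij) (rows/columns in the sector order above):
  C_11 = (0.95)(0.95) − (-0.10)(-0.05) = 0.8975
  C_12 = −[(-0.35)(0.95) − (-0.10)(-0.35)] = 0.3675
  C_13 = (-0.35)(-0.05) − (0.95)(-0.35) = 0.3500
  C_21 = −[(-0.35)(0.95) − (-0.45)(-0.05)] = 0.3550
  C_22 = (0.95)(0.95) − (-0.45)(-0.35) = 0.7450
  C_23 = −[(0.95)(-0.05) − (-0.35)(-0.35)] = 0.1700
  C_31 = (-0.35)(-0.10) − (-0.45)(0.95) = 0.4625
  C_32 = −[(0.95)(-0.10) − (-0.45)(-0.35)] = 0.2525
  C_33 = (0.95)(0.95) − (-0.35)(-0.35) = 0.7800
det(I−A) = Σ_j (I−A)_1j·C_1j = (0.95)(0.8975) + (-0.35)(0.3675) + (-0.45)(0.3500) = 0.5665
adj(I−A) = Cᵀ =
  [ 0.8975   0.3550   0.4625]
  [ 0.3675   0.7450   0.2525]
  [ 0.3500   0.1700   0.7800]
(I − A)⁻¹ = adj(I−A) / det(I−A) ≈
  [   1.5843     0.6267     0.8164]
  [   0.6487     1.3151     0.4457]
  [   0.6178     0.3001     1.3769]
x = (I − A)⁻¹ d = adj(I−A)·d / det(I−A), with det(I−A) = 0.5665:
  x_1 = (0.8975·410 + 0.3550·540 + 0.4625·210) / 0.5665 = 656.80 / 0.5665 ≈ 1159.4
  x_2 = (0.3675·410 + 0.7450·540 + 0.2525·210) / 0.5665 = 606.00 / 0.5665 ≈ 1069.7
  x_3 = (0.3500·410 + 0.1700·540 + 0.7800·210) / 0.5665 = 399.10 / 0.5665 ≈ 704.5

x_1 = 1159.4, x_2 = 1069.7, x_3 = 704.5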